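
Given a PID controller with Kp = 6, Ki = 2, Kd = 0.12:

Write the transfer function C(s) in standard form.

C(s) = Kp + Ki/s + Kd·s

Substituting values: C(s) = 6 + 2/s + 0.12s = (0.12s² + 6s + 2)/s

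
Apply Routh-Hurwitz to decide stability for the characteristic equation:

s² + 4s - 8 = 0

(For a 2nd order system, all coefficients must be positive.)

Coefficients: 1, 4, -8. c=-8 not positive, so system is unstable.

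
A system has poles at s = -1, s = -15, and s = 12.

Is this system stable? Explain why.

Pole(s) at s = 12 are not in the left half-plane. System is unstable.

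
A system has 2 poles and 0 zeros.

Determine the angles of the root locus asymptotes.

n - m = 2 - 0 = 2. Angles: θk = (2k + 1)·180°/2 = 90°, 270°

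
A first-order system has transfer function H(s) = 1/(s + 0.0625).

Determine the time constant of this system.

For H(s) = 1/(s + 1/τ), the pole is at -1/τ = -0.0625, so τ = 1/0.0625 = 16 s.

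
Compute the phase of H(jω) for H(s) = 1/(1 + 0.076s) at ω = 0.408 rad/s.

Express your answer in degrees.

Phase = -arctan(ωτ) = -arctan(0.408 × 0.076) = -1.8°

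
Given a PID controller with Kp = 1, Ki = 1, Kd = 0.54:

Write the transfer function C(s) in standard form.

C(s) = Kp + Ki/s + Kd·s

Substituting values: C(s) = 1 + 1/s + 0.54s = (0.54s² + s + 1)/s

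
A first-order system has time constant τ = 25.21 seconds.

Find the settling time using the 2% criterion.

For first-order system, 2% settling time ≈ 4τ = 4 × 25.21 = 100.84 s.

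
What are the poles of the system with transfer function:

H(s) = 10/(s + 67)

Pole is where denominator = 0: s + 67 = 0, so s = -67.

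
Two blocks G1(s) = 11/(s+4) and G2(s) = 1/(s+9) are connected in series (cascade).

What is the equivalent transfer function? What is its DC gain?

Series: multiply transfer functions. G_eq = 11/(s+4) × 1/(s+9) = 11/((s+4)(s+9)). DC gain = 11/(4×9) = 0.3056.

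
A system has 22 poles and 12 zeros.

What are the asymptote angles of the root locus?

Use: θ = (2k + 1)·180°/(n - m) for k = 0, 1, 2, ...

n - m = 22 - 12 = 10. Angles: θk = (2k + 1)·180°/10 = 18°, 54°, 90°, 126°, 162°, 198°, 234°, 270°, 306°, 342°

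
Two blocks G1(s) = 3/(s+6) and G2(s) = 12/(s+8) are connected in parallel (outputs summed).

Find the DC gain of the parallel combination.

Parallel: G_eq = G1 + G2. DC gain = G1(0) + G2(0) = 3/6 + 12/8 = 0.5 + 1.5 = 2.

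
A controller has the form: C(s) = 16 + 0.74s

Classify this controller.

This is a Proportional-Derivative (PD) controller.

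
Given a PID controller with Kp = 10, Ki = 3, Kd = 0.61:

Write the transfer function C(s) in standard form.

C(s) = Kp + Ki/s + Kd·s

Substituting values: C(s) = 10 + 3/s + 0.61s = (0.61s² + 10s + 3)/s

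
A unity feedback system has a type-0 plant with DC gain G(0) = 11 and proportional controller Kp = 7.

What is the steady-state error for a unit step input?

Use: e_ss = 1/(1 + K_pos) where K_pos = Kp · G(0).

K_pos = Kp · G(0) = 7 × 11 = 77. e_ss = 1/(1 + 77) = 0.0128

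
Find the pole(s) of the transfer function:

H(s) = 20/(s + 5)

Pole is where denominator = 0: s + 5 = 0, so s = -5.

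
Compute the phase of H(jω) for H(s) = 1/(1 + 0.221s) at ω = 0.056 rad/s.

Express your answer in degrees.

Phase = -arctan(ωτ) = -arctan(0.056 × 0.221) = -0.7°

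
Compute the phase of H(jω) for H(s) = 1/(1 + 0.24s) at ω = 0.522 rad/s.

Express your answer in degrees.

Phase = -arctan(ωτ) = -arctan(0.522 × 0.24) = -7.1°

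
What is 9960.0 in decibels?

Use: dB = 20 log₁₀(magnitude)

dB = 20 log₁₀(9960.0) = 80.0 dB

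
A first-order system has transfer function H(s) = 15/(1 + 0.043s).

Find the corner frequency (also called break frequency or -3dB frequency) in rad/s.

Corner frequency = 1/τ = 1/0.043 = 23.256 rad/s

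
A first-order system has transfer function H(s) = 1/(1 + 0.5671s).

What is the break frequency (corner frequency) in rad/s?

Corner frequency = 1/τ = 1/0.5671 = 1.763 rad/s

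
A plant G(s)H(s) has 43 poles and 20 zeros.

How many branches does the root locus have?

Root locus has n branches where n = number of poles = 43.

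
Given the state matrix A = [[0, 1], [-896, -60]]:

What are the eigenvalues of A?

det(A - λI) = λ² - (-60)λ + 896 = (λ - (-32))(λ - (-28)). Eigenvalues: -32, -28.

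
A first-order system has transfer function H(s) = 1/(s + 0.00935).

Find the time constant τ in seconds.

For H(s) = 1/(s + 1/τ), the pole is at -1/τ = -0.00935, so τ = 1/0.00935 = 107 s.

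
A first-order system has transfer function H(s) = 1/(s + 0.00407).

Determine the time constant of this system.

For H(s) = 1/(s + 1/τ), the pole is at -1/τ = -0.00407, so τ = 1/0.00407 = 245.7 s.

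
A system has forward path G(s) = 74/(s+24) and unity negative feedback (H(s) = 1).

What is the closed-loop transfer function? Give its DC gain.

T(s) = G/(1+GH) = [74/(s+24)] / [1 + 74/(s+24)] = 74/(s+24+74) = 74/(s+98). DC gain = 74/98 = 0.7551.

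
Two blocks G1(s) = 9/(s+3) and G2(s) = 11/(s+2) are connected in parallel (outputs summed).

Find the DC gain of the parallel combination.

Parallel: G_eq = G1 + G2. DC gain = G1(0) + G2(0) = 9/3 + 11/2 = 3 + 5.5 = 8.5.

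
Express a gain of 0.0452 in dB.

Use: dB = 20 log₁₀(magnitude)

dB = 20 log₁₀(0.0452) = -26.9 dB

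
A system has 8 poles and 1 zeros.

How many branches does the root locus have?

Root locus has n branches where n = number of poles = 8.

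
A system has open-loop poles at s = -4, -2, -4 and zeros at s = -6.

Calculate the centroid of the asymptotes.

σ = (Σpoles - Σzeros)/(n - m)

σ = (Σpoles - Σzeros)/(n - m) = (-10 - (-6))/(3 - 1) = -4/2 = -2.0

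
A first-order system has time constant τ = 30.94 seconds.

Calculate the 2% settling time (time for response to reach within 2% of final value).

For first-order system, 2% settling time ≈ 4τ = 4 × 30.94 = 123.76 s.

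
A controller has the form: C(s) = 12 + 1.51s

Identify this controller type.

This is a Proportional-Derivative (PD) controller.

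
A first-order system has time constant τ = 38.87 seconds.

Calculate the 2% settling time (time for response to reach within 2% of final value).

For first-order system, 2% settling time ≈ 4τ = 4 × 38.87 = 155.48 s.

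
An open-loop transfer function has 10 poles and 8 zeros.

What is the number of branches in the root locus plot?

Root locus has n branches where n = number of poles = 10.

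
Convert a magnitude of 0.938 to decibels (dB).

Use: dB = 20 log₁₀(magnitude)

dB = 20 log₁₀(0.938) = -0.6 dB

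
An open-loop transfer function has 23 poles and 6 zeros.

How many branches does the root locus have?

Root locus has n branches where n = number of poles = 23.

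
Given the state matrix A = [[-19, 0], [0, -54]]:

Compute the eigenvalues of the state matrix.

For diagonal matrix, eigenvalues are diagonal entries: λ₁ = -19, λ₂ = -54.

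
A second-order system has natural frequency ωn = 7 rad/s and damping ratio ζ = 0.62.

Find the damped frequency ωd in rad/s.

ωd = ωn√(1 - ζ²) = 7√(1 - 0.62²) = 5.49 rad/s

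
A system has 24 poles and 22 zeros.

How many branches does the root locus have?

Root locus has n branches where n = number of poles = 24.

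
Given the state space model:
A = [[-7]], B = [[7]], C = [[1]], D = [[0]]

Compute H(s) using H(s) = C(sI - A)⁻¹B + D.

(sI - A)⁻¹ = 1/(s + 7). H(s) = 1 × 7/(s + 7) + 0 = 7/(s + 7).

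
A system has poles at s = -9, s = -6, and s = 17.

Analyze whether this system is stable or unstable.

Pole(s) at s = 17 are not in the left half-plane. System is unstable.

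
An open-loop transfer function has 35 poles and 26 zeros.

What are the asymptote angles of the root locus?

n - m = 35 - 26 = 9. Angles: θk = (2k + 1)·180°/9 = 20°, 60°, 100°, 140°, 180°, 220°, 260°, 300°, 340°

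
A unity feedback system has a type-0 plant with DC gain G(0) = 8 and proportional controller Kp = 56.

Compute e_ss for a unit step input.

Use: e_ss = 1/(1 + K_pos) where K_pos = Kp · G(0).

K_pos = Kp · G(0) = 56 × 8 = 448. e_ss = 1/(1 + 448) = 0.0022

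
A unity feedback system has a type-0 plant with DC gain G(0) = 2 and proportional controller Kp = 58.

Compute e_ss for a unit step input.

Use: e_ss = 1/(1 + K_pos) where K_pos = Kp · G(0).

K_pos = Kp · G(0) = 58 × 2 = 116. e_ss = 1/(1 + 116) = 0.0085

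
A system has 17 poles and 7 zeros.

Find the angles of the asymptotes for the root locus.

n - m = 17 - 7 = 10. Angles: θk = (2k + 1)·180°/10 = 18°, 54°, 90°, 126°, 162°, 198°, 234°, 270°, 306°, 342°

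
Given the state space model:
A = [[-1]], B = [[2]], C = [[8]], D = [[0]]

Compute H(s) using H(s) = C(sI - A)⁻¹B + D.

(sI - A)⁻¹ = 1/(s + 1). H(s) = 8 × 2/(s + 1) + 0 = 16/(s + 1).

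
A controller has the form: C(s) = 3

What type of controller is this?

This is a Proportional (P) controller.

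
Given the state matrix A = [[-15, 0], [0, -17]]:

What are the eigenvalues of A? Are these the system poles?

For diagonal matrix, eigenvalues are diagonal entries: λ₁ = -15, λ₂ = -17. Eigenvalues of A = system poles.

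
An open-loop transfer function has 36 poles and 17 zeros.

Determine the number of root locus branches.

Root locus has n branches where n = number of poles = 36.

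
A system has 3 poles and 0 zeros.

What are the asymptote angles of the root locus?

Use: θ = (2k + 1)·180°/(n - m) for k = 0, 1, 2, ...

n - m = 3 - 0 = 3. Angles: θk = (2k + 1)·180°/3 = 60°, 180°, 300°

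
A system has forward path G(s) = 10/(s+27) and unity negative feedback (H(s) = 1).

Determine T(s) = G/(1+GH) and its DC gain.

T(s) = G/(1+GH) = [10/(s+27)] / [1 + 10/(s+27)] = 10/(s+27+10) = 10/(s+37). DC gain = 10/37 = 0.2703.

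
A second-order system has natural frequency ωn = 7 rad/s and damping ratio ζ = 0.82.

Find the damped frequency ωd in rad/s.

ωd = ωn√(1 - ζ²) = 7√(1 - 0.82²) = 4.01 rad/s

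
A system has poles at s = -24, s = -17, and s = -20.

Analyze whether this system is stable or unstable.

All poles are in the left half-plane. System is stable.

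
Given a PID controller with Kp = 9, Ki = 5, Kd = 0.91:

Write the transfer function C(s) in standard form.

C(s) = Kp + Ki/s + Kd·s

Substituting values: C(s) = 9 + 5/s + 0.91s = (0.91s² + 9s + 5)/s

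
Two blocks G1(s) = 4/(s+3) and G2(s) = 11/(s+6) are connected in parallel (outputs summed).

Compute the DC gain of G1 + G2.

Parallel: G_eq = G1 + G2. DC gain = G1(0) + G2(0) = 4/3 + 11/6 = 1.3333 + 1.8333 = 3.1667.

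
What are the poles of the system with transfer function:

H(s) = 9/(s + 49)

Pole is where denominator = 0: s + 49 = 0, so s = -49.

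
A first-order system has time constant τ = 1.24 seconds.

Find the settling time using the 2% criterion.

For first-order system, 2% settling time ≈ 4τ = 4 × 1.24 = 4.96 s.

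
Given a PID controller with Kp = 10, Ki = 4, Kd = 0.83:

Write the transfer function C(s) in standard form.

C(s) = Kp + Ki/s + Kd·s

Substituting values: C(s) = 10 + 4/s + 0.83s = (0.83s² + 10s + 4)/s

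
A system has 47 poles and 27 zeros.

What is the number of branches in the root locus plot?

Root locus has n branches where n = number of poles = 47.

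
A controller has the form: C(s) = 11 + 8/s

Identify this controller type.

This is a Proportional-Integral (PI) controller.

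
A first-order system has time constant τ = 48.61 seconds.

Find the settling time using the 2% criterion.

For first-order system, 2% settling time ≈ 4τ = 4 × 48.61 = 194.44 s.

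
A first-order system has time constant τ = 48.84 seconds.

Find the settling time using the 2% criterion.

For first-order system, 2% settling time ≈ 4τ = 4 × 48.84 = 195.36 s.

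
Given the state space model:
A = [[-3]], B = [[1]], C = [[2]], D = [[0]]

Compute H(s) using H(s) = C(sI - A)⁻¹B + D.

(sI - A)⁻¹ = 1/(s + 3). H(s) = 2 × 1/(s + 3) + 0 = 2/(s + 3).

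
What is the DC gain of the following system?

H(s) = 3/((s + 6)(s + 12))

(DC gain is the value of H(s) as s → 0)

DC gain = H(0) = 3/(6 × 12) = 3/72 = 0.0417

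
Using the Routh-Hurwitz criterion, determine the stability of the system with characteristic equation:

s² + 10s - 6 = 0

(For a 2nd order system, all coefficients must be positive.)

Coefficients: 1, 10, -6. c=-6 not positive, so system is unstable.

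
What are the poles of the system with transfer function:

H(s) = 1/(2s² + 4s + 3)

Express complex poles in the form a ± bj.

Discriminant = 4² - 4×2×3 = 16 - 24 = -8 < 0, so the poles are a complex conjugate pair s = (-4 ± j√8)/(2×2). Real part = -4/(2×2) = -4/4 = -1; imaginary part = ±√8/(2×2) ≈ 0.7071. Poles: s = -1 ± 0.7071j.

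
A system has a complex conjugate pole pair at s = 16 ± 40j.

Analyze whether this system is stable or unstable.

Real part of poles is 16 (> 0, right half-plane). Unstable.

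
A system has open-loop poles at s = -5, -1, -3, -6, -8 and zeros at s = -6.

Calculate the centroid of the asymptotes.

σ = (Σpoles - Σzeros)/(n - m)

σ = (Σpoles - Σzeros)/(n - m) = (-23 - (-6))/(5 - 1) = -17/4 = -4.25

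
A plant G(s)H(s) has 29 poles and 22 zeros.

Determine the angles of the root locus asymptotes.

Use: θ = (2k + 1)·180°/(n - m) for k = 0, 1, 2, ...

n - m = 29 - 22 = 7. Angles: θk = (2k + 1)·180°/7 = 25.71°, 77.14°, 128.57°, 180°, 231.43°, 282.86°, 334.29°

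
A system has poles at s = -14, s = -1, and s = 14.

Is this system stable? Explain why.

Pole(s) at s = 14 are not in the left half-plane. System is unstable.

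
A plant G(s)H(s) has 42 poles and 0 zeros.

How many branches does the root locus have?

Root locus has n branches where n = number of poles = 42.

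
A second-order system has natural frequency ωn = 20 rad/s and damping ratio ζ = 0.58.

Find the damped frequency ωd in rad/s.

ωd = ωn√(1 - ζ²) = 20√(1 - 0.58²) = 16.29 rad/s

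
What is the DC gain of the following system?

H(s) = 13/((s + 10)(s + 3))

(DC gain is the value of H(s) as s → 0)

DC gain = H(0) = 13/(10 × 3) = 13/30 = 0.4333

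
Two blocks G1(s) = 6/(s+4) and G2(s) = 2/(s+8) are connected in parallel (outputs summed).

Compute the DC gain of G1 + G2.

Parallel: G_eq = G1 + G2. DC gain = G1(0) + G2(0) = 6/4 + 2/8 = 1.5 + 0.25 = 1.75.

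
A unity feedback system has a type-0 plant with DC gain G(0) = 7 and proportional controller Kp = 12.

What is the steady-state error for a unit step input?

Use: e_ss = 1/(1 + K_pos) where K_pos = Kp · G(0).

K_pos = Kp · G(0) = 12 × 7 = 84. e_ss = 1/(1 + 84) = 0.0118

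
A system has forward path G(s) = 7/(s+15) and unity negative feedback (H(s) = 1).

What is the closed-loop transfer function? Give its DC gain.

T(s) = G/(1+GH) = [7/(s+15)] / [1 + 7/(s+15)] = 7/(s+15+7) = 7/(s+22). DC gain = 7/22 = 0.3182.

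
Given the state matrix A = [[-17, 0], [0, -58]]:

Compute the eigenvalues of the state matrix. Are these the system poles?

For diagonal matrix, eigenvalues are diagonal entries: λ₁ = -17, λ₂ = -58. Eigenvalues of A = system poles.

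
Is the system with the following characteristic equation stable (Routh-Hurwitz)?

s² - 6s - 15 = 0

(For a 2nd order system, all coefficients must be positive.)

Coefficients: 1, -6, -15. b=-6, c=-15 not positive, so system is unstable.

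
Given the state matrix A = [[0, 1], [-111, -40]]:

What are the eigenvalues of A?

det(A - λI) = λ² - (-40)λ + 111 = (λ - (-37))(λ - (-3)). Eigenvalues: -37, -3.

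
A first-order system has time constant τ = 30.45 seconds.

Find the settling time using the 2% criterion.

For first-order system, 2% settling time ≈ 4τ = 4 × 30.45 = 121.8 s.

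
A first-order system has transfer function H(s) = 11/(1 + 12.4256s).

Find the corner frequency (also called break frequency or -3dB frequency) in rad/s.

Corner frequency = 1/τ = 1/12.4256 = 0.08 rad/s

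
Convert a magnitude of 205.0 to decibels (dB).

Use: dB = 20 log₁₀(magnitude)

dB = 20 log₁₀(205.0) = 46.2 dB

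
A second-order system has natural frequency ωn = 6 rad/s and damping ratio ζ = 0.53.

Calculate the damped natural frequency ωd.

ωd = ωn√(1 - ζ²) = 6√(1 - 0.53²) = 5.09 rad/s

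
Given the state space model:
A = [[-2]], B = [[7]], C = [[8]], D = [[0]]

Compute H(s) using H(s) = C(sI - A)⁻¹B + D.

(sI - A)⁻¹ = 1/(s + 2). H(s) = 8 × 7/(s + 2) + 0 = 56/(s + 2).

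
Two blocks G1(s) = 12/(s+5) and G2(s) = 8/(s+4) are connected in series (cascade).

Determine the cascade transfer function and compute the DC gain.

Series: multiply transfer functions. G_eq = 12/(s+5) × 8/(s+4) = 96/((s+5)(s+4)). DC gain = 96/(5×4) = 4.8.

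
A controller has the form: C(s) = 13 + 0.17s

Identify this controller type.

This is a Proportional-Derivative (PD) controller.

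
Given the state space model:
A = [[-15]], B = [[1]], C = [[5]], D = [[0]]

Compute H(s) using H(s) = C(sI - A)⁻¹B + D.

(sI - A)⁻¹ = 1/(s + 15). H(s) = 5 × 1/(s + 15) + 0 = 5/(s + 15).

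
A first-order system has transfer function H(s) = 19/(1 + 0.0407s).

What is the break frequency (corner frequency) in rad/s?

Corner frequency = 1/τ = 1/0.0407 = 24.57 rad/s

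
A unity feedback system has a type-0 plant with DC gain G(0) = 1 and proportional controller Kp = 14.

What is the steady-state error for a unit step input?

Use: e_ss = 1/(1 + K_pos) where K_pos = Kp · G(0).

K_pos = Kp · G(0) = 14 × 1 = 14. e_ss = 1/(1 + 14) = 0.0667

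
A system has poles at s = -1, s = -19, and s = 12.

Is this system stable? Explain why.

Pole(s) at s = 12 are not in the left half-plane. System is unstable.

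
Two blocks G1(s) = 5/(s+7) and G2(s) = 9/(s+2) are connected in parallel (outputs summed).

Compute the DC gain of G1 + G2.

Parallel: G_eq = G1 + G2. DC gain = G1(0) + G2(0) = 5/7 + 9/2 = 0.7143 + 4.5 = 5.2143.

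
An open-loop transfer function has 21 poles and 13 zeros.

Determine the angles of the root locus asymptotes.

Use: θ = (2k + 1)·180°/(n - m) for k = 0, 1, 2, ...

n - m = 21 - 13 = 8. Angles: θk = (2k + 1)·180°/8 = 22.5°, 67.5°, 112.5°, 157.5°, 202.5°, 247.5°, 292.5°, 337.5°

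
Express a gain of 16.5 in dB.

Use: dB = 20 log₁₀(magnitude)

dB = 20 log₁₀(16.5) = 24.3 dB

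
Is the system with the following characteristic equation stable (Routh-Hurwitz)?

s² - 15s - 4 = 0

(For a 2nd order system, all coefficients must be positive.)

Coefficients: 1, -15, -4. b=-15, c=-4 not positive, so system is unstable.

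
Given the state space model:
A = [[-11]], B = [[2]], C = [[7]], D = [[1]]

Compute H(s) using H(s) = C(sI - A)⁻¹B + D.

(sI - A)⁻¹ = 1/(s + 11). H(s) = 7×2/(s + 11) + 1 = (s + 25)/(s + 11).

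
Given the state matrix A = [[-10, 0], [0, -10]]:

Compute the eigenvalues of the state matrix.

For diagonal matrix, eigenvalues are diagonal entries: λ₁ = -10, λ₂ = -10.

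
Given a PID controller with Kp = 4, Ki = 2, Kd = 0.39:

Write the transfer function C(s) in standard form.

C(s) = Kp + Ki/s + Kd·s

Substituting values: C(s) = 4 + 2/s + 0.39s = (0.39s² + 4s + 2)/s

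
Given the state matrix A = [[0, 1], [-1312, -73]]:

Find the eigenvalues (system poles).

det(A - λI) = λ² - (-73)λ + 1312 = (λ - (-41))(λ - (-32)). Eigenvalues: -41, -32.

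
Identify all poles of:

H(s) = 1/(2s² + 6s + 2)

Discriminant = 6² - 4×2×2 = 36 - 16 = 20 > 0, so two distinct real poles. Using quadratic formula: s = (-6 ± √20)/(2×2) = (-6 ± √20)/4, with √20 ≈ 4.4721. s₁ ≈ -0.3820, s₂ ≈ -2.6180. Poles: s₁ = -0.3820, s₂ = -2.6180.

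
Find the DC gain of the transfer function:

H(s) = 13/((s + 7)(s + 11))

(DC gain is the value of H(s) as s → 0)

DC gain = H(0) = 13/(7 × 11) = 13/77 = 0.1688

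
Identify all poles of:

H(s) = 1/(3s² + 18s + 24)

Discriminant = 18² - 4×3×24 = 324 - 288 = 36 > 0, so two distinct real poles. Using quadratic formula: s = (-18 ± √36)/(2×3) = (-18 ± √36)/6, with √36 = 6. s₁ = -12/6 = -2, s₂ = -24/6 = -4. Poles: s₁ = -2, s₂ = -4.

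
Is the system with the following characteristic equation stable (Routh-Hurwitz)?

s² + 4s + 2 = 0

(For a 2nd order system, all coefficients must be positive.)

Coefficients: 1, 4, 2. All positive, so system is stable.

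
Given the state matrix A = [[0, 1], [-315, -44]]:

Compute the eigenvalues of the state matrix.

det(A - λI) = λ² - (-44)λ + 315 = (λ - (-35))(λ - (-9)). Eigenvalues: -35, -9.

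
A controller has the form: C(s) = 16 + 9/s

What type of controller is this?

This is a Proportional-Integral (PI) controller.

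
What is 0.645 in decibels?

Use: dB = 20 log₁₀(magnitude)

dB = 20 log₁₀(0.645) = -3.8 dB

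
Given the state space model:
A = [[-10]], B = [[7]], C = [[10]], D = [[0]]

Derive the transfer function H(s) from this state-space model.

(sI - A)⁻¹ = 1/(s + 10). H(s) = 10 × 7/(s + 10) + 0 = 70/(s + 10).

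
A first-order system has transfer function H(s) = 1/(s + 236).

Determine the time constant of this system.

For H(s) = 1/(s + 1/τ), the pole is at -1/τ = -236, so τ = 1/236 = 0.0042 s.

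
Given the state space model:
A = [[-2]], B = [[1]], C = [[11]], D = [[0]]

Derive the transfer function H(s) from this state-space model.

(sI - A)⁻¹ = 1/(s + 2). H(s) = 11 × 1/(s + 2) + 0 = 11/(s + 2).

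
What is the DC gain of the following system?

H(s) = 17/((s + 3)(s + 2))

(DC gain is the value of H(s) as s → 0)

DC gain = H(0) = 17/(3 × 2) = 17/6 = 2.8333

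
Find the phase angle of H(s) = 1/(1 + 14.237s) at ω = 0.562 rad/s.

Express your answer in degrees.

Phase = -arctan(ωτ) = -arctan(0.562 × 14.237) = -82.9°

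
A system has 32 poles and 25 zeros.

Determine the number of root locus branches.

Root locus has n branches where n = number of poles = 32.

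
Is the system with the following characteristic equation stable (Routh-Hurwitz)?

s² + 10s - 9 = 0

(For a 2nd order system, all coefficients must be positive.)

Coefficients: 1, 10, -9. c=-9 not positive, so system is unstable.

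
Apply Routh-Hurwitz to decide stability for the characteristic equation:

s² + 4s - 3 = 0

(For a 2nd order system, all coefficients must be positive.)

Coefficients: 1, 4, -3. c=-3 not positive, so system is unstable.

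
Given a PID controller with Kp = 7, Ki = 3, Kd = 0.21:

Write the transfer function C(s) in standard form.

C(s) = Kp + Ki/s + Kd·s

Substituting values: C(s) = 7 + 3/s + 0.21s = (0.21s² + 7s + 3)/s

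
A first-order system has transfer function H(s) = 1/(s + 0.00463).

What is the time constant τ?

For H(s) = 1/(s + 1/τ), the pole is at -1/τ = -0.00463, so τ = 1/0.00463 = 216 s.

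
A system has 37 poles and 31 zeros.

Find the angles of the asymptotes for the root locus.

n - m = 37 - 31 = 6. Angles: θk = (2k + 1)·180°/6 = 30°, 90°, 150°, 210°, 270°, 330°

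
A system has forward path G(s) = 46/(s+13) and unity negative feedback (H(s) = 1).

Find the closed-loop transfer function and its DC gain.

T(s) = G/(1+GH) = [46/(s+13)] / [1 + 46/(s+13)] = 46/(s+13+46) = 46/(s+59). DC gain = 46/59 = 0.7797.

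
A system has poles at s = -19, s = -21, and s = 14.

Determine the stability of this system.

Pole(s) at s = 14 are not in the left half-plane. System is unstable.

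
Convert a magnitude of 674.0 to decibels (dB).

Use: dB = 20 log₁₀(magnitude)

dB = 20 log₁₀(674.0) = 56.6 dB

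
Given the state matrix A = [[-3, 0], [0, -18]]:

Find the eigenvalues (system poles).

For diagonal matrix, eigenvalues are diagonal entries: λ₁ = -3, λ₂ = -18.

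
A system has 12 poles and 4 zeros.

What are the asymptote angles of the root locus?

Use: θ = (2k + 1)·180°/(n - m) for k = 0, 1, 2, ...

n - m = 12 - 4 = 8. Angles: θk = (2k + 1)·180°/8 = 22.5°, 67.5°, 112.5°, 157.5°, 202.5°, 247.5°, 292.5°, 337.5°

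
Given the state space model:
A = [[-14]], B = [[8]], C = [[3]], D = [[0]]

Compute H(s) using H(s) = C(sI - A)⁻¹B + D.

(sI - A)⁻¹ = 1/(s + 14). H(s) = 3 × 8/(s + 14) + 0 = 24/(s + 14).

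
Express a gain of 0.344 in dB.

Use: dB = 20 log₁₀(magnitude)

dB = 20 log₁₀(0.344) = -9.3 dB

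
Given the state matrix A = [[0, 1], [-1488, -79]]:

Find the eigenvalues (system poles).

det(A - λI) = λ² - (-79)λ + 1488 = (λ - (-48))(λ - (-31)). Eigenvalues: -48, -31.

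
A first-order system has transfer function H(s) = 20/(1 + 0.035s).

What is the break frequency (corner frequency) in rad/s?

Corner frequency = 1/τ = 1/0.035 = 28.571 rad/s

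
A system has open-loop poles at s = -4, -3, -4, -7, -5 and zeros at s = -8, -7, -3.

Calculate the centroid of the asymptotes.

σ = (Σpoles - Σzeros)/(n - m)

σ = (Σpoles - Σzeros)/(n - m) = (-23 - (-18))/(5 - 3) = -5/2 = -2.5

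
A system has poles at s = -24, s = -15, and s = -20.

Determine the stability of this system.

All poles are in the left half-plane. System is stable.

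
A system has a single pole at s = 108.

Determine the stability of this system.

Pole at s = 108 is in the right half-plane. Unstable.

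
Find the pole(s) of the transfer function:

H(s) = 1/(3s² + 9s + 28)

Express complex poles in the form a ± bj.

Discriminant = 9² - 4×3×28 = 81 - 336 = -255 < 0, so the poles are a complex conjugate pair s = (-9 ± j√255)/(2×3). Real part = -9/(2×3) = -9/6 = -1.5; imaginary part = ±√255/(2×3) ≈ 2.6615. Poles: s = -1.5 ± 2.6615j.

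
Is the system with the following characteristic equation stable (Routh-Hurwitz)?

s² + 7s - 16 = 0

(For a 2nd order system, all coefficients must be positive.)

Coefficients: 1, 7, -16. c=-16 not positive, so system is unstable.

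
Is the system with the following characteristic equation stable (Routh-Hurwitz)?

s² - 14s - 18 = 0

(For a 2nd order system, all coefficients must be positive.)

Coefficients: 1, -14, -18. b=-14, c=-18 not positive, so system is unstable.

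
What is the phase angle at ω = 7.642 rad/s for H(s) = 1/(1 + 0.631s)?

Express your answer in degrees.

Phase = -arctan(ωτ) = -arctan(7.642 × 0.631) = -78.3°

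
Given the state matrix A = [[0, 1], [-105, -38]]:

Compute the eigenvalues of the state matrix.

det(A - λI) = λ² - (-38)λ + 105 = (λ - (-3))(λ - (-35)). Eigenvalues: -3, -35.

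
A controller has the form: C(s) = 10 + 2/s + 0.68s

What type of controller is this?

This is a Proportional-Integral-Derivative (PID) controller.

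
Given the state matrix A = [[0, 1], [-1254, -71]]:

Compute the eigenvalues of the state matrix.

det(A - λI) = λ² - (-71)λ + 1254 = (λ - (-38))(λ - (-33)). Eigenvalues: -38, -33.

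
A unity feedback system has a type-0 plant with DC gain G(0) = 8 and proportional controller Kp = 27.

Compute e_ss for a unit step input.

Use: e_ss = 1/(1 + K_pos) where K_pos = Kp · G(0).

K_pos = Kp · G(0) = 27 × 8 = 216. e_ss = 1/(1 + 216) = 0.0046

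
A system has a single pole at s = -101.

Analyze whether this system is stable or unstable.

Pole at s = -101 is in the left half-plane. Stable.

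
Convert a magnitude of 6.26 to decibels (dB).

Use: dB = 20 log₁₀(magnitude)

dB = 20 log₁₀(6.26) = 15.9 dB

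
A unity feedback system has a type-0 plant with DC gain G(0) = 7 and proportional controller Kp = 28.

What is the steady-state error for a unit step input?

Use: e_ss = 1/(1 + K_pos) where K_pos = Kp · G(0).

K_pos = Kp · G(0) = 28 × 7 = 196. e_ss = 1/(1 + 196) = 0.0051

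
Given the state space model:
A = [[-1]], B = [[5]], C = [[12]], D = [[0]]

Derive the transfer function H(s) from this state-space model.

(sI - A)⁻¹ = 1/(s + 1). H(s) = 12 × 5/(s + 1) + 0 = 60/(s + 1).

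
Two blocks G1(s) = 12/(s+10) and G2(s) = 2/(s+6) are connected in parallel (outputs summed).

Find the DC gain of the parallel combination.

Parallel: G_eq = G1 + G2. DC gain = G1(0) + G2(0) = 12/10 + 2/6 = 1.2 + 0.3333 = 1.5333.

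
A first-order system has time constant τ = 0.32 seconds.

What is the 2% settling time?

For first-order system, 2% settling time ≈ 4τ = 4 × 0.32 = 1.28 s.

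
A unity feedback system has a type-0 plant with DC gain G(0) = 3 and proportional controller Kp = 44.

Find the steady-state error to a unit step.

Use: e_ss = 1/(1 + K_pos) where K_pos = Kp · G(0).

K_pos = Kp · G(0) = 44 × 3 = 132. e_ss = 1/(1 + 132) = 0.0075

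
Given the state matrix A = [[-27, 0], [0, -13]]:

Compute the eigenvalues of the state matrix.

For diagonal matrix, eigenvalues are diagonal entries: λ₁ = -27, λ₂ = -13.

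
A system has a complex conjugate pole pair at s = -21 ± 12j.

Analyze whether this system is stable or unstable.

Real part of poles is -21 (< 0, left half-plane). Stable.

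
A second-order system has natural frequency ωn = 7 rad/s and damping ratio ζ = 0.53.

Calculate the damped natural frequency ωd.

ωd = ωn√(1 - ζ²) = 7√(1 - 0.53²) = 5.94 rad/s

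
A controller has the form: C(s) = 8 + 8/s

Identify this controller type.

This is a Proportional-Integral (PI) controller.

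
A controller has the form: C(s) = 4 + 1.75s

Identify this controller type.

This is a Proportional-Derivative (PD) controller.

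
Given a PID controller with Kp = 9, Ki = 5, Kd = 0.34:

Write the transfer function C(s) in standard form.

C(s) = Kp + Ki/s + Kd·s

Substituting values: C(s) = 9 + 5/s + 0.34s = (0.34s² + 9s + 5)/s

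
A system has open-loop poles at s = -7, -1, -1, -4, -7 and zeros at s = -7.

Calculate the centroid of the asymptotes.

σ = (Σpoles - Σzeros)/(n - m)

σ = (Σpoles - Σzeros)/(n - m) = (-20 - (-7))/(5 - 1) = -13/4 = -3.25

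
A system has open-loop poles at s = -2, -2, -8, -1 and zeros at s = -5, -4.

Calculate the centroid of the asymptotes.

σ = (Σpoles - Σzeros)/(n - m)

σ = (Σpoles - Σzeros)/(n - m) = (-13 - (-9))/(4 - 2) = -4/2 = -2.0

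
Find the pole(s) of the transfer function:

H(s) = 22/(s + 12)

Pole is where denominator = 0: s + 12 = 0, so s = -12.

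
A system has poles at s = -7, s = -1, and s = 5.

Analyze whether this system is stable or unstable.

Pole(s) at s = 5 are not in the left half-plane. System is unstable.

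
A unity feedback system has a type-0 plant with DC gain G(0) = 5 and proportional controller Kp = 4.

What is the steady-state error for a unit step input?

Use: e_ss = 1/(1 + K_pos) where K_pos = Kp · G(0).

K_pos = Kp · G(0) = 4 × 5 = 20. e_ss = 1/(1 + 20) = 0.0476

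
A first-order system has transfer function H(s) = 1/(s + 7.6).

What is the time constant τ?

For H(s) = 1/(s + 1/τ), the pole is at -1/τ = -7.6, so τ = 1/7.6 = 0.1316 s.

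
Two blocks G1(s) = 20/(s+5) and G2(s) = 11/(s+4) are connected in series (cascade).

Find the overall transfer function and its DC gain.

Series: multiply transfer functions. G_eq = 20/(s+5) × 11/(s+4) = 220/((s+5)(s+4)). DC gain = 220/(5×4) = 11.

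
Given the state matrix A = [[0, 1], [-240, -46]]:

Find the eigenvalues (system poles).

det(A - λI) = λ² - (-46)λ + 240 = (λ - (-6))(λ - (-40)). Eigenvalues: -6, -40.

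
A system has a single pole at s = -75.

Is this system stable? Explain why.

Pole at s = -75 is in the left half-plane. Stable.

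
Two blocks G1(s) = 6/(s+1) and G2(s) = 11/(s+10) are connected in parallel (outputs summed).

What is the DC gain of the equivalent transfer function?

Parallel: G_eq = G1 + G2. DC gain = G1(0) + G2(0) = 6/1 + 11/10 = 6 + 1.1 = 7.1.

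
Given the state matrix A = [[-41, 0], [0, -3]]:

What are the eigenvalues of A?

For diagonal matrix, eigenvalues are diagonal entries: λ₁ = -41, λ₂ = -3.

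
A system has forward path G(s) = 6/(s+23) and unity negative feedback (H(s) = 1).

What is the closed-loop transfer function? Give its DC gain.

T(s) = G/(1+GH) = [6/(s+23)] / [1 + 6/(s+23)] = 6/(s+23+6) = 6/(s+29). DC gain = 6/29 = 0.2069.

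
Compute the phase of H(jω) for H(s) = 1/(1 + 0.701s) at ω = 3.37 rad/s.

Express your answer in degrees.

Phase = -arctan(ωτ) = -arctan(3.37 × 0.701) = -67.1°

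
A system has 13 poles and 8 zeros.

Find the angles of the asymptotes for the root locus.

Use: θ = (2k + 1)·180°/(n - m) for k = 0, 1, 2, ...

n - m = 13 - 8 = 5. Angles: θk = (2k + 1)·180°/5 = 36°, 108°, 180°, 252°, 324°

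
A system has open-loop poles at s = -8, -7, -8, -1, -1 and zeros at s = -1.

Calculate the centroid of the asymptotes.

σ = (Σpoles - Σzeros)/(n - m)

σ = (Σpoles - Σzeros)/(n - m) = (-25 - (-1))/(5 - 1) = -24/4 = -6.0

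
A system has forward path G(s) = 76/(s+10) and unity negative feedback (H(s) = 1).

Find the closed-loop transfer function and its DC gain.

T(s) = G/(1+GH) = [76/(s+10)] / [1 + 76/(s+10)] = 76/(s+10+76) = 76/(s+86). DC gain = 76/86 = 0.8837.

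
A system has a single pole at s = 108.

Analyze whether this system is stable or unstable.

Pole at s = 108 is in the right half-plane. Unstable.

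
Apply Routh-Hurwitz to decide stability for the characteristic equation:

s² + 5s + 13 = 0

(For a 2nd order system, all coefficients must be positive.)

Coefficients: 1, 5, 13. All positive, so system is stable.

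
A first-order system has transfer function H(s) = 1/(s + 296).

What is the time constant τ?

For H(s) = 1/(s + 1/τ), the pole is at -1/τ = -296, so τ = 1/296 = 0.0034 s.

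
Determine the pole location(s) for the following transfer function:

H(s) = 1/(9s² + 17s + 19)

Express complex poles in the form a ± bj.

Discriminant = 17² - 4×9×19 = 289 - 684 = -395 < 0, so the poles are a complex conjugate pair s = (-17 ± j√395)/(2×9). Real part = -17/(2×9) = -17/18 ≈ -0.9444; imaginary part = ±√395/(2×9) ≈ 1.1041. Poles: s = -0.9444 ± 1.1041j.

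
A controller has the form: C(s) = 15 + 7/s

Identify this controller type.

This is a Proportional-Integral (PI) controller.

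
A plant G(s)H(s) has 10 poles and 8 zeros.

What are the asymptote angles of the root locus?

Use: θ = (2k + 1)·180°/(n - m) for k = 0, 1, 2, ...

n - m = 10 - 8 = 2. Angles: θk = (2k + 1)·180°/2 = 90°, 270°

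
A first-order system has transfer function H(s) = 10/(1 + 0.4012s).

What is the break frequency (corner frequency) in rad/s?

Corner frequency = 1/τ = 1/0.4012 = 2.493 rad/s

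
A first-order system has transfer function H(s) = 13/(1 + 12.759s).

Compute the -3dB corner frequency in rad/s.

Corner frequency = 1/τ = 1/12.759 = 0.078 rad/s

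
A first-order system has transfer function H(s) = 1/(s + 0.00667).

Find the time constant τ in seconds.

For H(s) = 1/(s + 1/τ), the pole is at -1/τ = -0.00667, so τ = 1/0.00667 = 149.9 s.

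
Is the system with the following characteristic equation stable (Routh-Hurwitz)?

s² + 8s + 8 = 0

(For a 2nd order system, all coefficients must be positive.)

Coefficients: 1, 8, 8. All positive, so system is stable.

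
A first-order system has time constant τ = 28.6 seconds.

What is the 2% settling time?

For first-order system, 2% settling time ≈ 4τ = 4 × 28.6 = 114.4 s.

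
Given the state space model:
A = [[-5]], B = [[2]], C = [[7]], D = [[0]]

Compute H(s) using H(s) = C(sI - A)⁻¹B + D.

(sI - A)⁻¹ = 1/(s + 5). H(s) = 7 × 2/(s + 5) + 0 = 14/(s + 5).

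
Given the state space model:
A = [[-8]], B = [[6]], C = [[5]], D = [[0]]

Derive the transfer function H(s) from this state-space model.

(sI - A)⁻¹ = 1/(s + 8). H(s) = 5 × 6/(s + 8) + 0 = 30/(s + 8).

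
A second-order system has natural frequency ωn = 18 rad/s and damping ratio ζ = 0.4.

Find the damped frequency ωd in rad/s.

ωd = ωn√(1 - ζ²) = 18√(1 - 0.4²) = 16.5 rad/s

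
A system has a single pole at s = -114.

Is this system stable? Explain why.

Pole at s = -114 is in the left half-plane. Stable.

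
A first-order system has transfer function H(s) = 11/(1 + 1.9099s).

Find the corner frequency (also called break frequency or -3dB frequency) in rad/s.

Corner frequency = 1/τ = 1/1.9099 = 0.524 rad/s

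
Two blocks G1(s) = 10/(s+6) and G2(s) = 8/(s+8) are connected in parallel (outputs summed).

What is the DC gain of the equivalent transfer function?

Parallel: G_eq = G1 + G2. DC gain = G1(0) + G2(0) = 10/6 + 8/8 = 1.6667 + 1 = 2.6667.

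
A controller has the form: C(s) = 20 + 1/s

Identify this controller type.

This is a Proportional-Integral (PI) controller.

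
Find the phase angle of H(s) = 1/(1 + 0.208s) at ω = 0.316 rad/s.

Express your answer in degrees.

Phase = -arctan(ωτ) = -arctan(0.316 × 0.208) = -3.8°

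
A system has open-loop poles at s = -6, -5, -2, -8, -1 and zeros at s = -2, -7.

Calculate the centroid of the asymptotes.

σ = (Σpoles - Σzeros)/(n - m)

σ = (Σpoles - Σzeros)/(n - m) = (-22 - (-9))/(5 - 2) = -13/3 = -4.33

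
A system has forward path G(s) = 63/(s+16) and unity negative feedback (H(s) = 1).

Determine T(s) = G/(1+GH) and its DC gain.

T(s) = G/(1+GH) = [63/(s+16)] / [1 + 63/(s+16)] = 63/(s+16+63) = 63/(s+79). DC gain = 63/79 = 0.7975.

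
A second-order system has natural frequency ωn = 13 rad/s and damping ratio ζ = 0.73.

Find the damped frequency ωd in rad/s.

ωd = ωn√(1 - ζ²) = 13√(1 - 0.73²) = 8.88 rad/s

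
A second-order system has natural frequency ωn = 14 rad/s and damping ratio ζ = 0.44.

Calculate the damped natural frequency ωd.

ωd = ωn√(1 - ζ²) = 14√(1 - 0.44²) = 12.57 rad/s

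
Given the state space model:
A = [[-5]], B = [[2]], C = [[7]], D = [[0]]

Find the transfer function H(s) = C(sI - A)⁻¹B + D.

(sI - A)⁻¹ = 1/(s + 5). H(s) = 7 × 2/(s + 5) + 0 = 14/(s + 5).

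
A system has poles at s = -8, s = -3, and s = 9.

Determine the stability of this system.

Pole(s) at s = 9 are not in the left half-plane. System is unstable.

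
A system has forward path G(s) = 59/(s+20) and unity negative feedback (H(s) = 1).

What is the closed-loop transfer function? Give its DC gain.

T(s) = G/(1+GH) = [59/(s+20)] / [1 + 59/(s+20)] = 59/(s+20+59) = 59/(s+79). DC gain = 59/79 = 0.7468.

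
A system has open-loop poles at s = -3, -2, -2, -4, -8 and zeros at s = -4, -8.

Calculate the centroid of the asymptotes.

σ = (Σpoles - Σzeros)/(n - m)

σ = (Σpoles - Σzeros)/(n - m) = (-19 - (-12))/(5 - 2) = -7/3 = -2.33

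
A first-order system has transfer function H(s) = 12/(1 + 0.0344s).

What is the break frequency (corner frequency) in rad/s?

Corner frequency = 1/τ = 1/0.0344 = 29.07 rad/s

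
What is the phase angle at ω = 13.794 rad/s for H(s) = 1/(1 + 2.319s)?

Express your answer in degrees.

Phase = -arctan(ωτ) = -arctan(13.794 × 2.319) = -88.2°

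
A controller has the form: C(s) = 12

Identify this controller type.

This is a Proportional (P) controller.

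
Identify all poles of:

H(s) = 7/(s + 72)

Pole is where denominator = 0: s + 72 = 0, so s = -72.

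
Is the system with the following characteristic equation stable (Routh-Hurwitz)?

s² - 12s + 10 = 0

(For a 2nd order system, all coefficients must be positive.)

Coefficients: 1, -12, 10. b=-12 not positive, so system is unstable.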